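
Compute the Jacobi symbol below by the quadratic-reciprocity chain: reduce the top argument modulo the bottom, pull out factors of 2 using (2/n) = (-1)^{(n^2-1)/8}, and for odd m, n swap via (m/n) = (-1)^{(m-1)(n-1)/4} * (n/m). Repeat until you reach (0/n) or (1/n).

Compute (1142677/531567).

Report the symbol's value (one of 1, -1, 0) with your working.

-1

(1142677/531567) = (79543/531567)   [reduce mod 531567]
reciprocity: (79543/531567) = -1·(531567/79543) since 79543 mod 4 = 3, 531567 mod 4 = 3; sign now -1
(531567/79543) = (54309/79543)   [reduce mod 79543]
reciprocity: (54309/79543) = +1·(79543/54309) since 54309 mod 4 = 1, 79543 mod 4 = 3; sign now -1
(79543/54309) = (25234/54309)   [reduce mod 54309]
25234 = 2^1·12617; (2/54309) = -1 since 54309 mod 8 = 5, so (25234/54309) = (-1)^1·(12617/54309); sign now +1
reciprocity: (12617/54309) = +1·(54309/12617) since 12617 mod 4 = 1, 54309 mod 4 = 1; sign now +1
(54309/12617) = (3841/12617)   [reduce mod 12617]
reciprocity: (3841/12617) = +1·(12617/3841) since 3841 mod 4 = 1, 12617 mod 4 = 1; sign now +1
(12617/3841) = (1094/3841)   [reduce mod 3841]
1094 = 2^1·547; (2/3841) = +1 since 3841 mod 8 = 1, so (1094/3841) = (+1)^1·(547/3841); sign now +1
reciprocity: (547/3841) = +1·(3841/547) since 547 mod 4 = 3, 3841 mod 4 = 1; sign now +1
(3841/547) = (12/547)   [reduce mod 547]
12 = 2^2·3; (2/547) = -1 since 547 mod 8 = 3, so (12/547) = (-1)^2·(3/547); sign now +1
reciprocity: (3/547) = -1·(547/3) since 3 mod 4 = 3, 547 mod 4 = 3; sign now -1
(547/3) = (1/3)   [reduce mod 3]
(1/3) = 1; final value = sign = -1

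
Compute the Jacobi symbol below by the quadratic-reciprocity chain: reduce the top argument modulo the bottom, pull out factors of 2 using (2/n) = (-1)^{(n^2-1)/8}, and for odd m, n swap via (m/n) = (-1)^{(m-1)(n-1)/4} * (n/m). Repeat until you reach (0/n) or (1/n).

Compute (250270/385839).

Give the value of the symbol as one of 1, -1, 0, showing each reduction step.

1

250270 = 2^1·125135; (2/385839) = +1 since 385839 mod 8 = 7, so (250270/385839) = (+1)^1·(125135/385839); sign now +1
reciprocity: (125135/385839) = -1·(385839/125135) since 125135 mod 4 = 3, 385839 mod 4 = 3; sign now -1
(385839/125135) = (10434/125135)   [reduce mod 125135]
10434 = 2^1·5217; (2/125135) = +1 since 125135 mod 8 = 7, so (10434/125135) = (+1)^1·(5217/125135); sign now -1
reciprocity: (5217/125135) = +1·(125135/5217) since 5217 mod 4 = 1, 125135 mod 4 = 3; sign now -1
(125135/5217) = (5144/5217)   [reduce mod 5217]
5144 = 2^3·643; (2/5217) = +1 since 5217 mod 8 = 1, so (5144/5217) = (+1)^3·(643/5217); sign now -1
reciprocity: (643/5217) = +1·(5217/643) since 643 mod 4 = 3, 5217 mod 4 = 1; sign now -1
(5217/643) = (73/643)   [reduce mod 643]
reciprocity: (73/643) = +1·(643/73) since 73 mod 4 = 1, 643 mod 4 = 3; sign now -1
(643/73) = (59/73)   [reduce mod 73]
reciprocity: (59/73) = +1·(73/59) since 59 mod 4 = 3, 73 mod 4 = 1; sign now -1
(73/59) = (14/59)   [reduce mod 59]
14 = 2^1·7; (2/59) = -1 since 59 mod 8 = 3, so (14/59) = (-1)^1·(7/59); sign now +1
reciprocity: (7/59) = -1·(59/7) since 7 mod 4 = 3, 59 mod 4 = 3; sign now -1
(59/7) = (3/7)   [reduce mod 7]
reciprocity: (3/7) = -1·(7/3) since 3 mod 4 = 3, 7 mod 4 = 3; sign now +1
(7/3) = (1/3)   [reduce mod 3]
(1/3) = 1; final value = sign = +1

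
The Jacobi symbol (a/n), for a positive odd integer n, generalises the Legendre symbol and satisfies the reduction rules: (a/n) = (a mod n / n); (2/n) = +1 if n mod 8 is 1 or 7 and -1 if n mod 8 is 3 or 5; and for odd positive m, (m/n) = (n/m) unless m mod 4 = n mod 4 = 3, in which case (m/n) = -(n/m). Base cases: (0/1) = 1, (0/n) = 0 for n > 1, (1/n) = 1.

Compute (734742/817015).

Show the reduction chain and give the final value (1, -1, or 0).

1

734742 = 2^1·367371; (2/817015) = +1 since 817015 mod 8 = 7, so (734742/817015) = (+1)^1·(367371/817015); sign now +1
reciprocity: (367371/817015) = -1·(817015/367371) since 367371 mod 4 = 3, 817015 mod 4 = 3; sign now -1
(817015/367371) = (82273/367371)   [reduce mod 367371]
reciprocity: (82273/367371) = +1·(367371/82273) since 82273 mod 4 = 1, 367371 mod 4 = 3; sign now -1
(367371/82273) = (38279/82273)   [reduce mod 82273]
reciprocity: (38279/82273) = +1·(82273/38279) since 38279 mod 4 = 3, 82273 mod 4 = 1; sign now -1
(82273/38279) = (5715/38279)   [reduce mod 38279]
reciprocity: (5715/38279) = -1·(38279/5715) since 5715 mod 4 = 3, 38279 mod 4 = 3; sign now +1
(38279/5715) = (3989/5715)   [reduce mod 5715]
reciprocity: (3989/5715) = +1·(5715/3989) since 3989 mod 4 = 1, 5715 mod 4 = 3; sign now +1
(5715/3989) = (1726/3989)   [reduce mod 3989]
1726 = 2^1·863; (2/3989) = -1 since 3989 mod 8 = 5, so (1726/3989) = (-1)^1·(863/3989); sign now -1
reciprocity: (863/3989) = +1·(3989/863) since 863 mod 4 = 3, 3989 mod 4 = 1; sign now -1
(3989/863) = (537/863)   [reduce mod 863]
reciprocity: (537/863) = +1·(863/537) since 537 mod 4 = 1, 863 mod 4 = 3; sign now -1
(863/537) = (326/537)   [reduce mod 537]
326 = 2^1·163; (2/537) = +1 since 537 mod 8 = 1, so (326/537) = (+1)^1·(163/537); sign now -1
reciprocity: (163/537) = +1·(537/163) since 163 mod 4 = 3, 537 mod 4 = 1; sign now -1
(537/163) = (48/163)   [reduce mod 163]
48 = 2^4·3; (2/163) = -1 since 163 mod 8 = 3, so (48/163) = (-1)^4·(3/163); sign now -1
reciprocity: (3/163) = -1·(163/3) since 3 mod 4 = 3, 163 mod 4 = 3; sign now +1
(163/3) = (1/3)   [reduce mod 3]
(1/3) = 1; final value = sign = +1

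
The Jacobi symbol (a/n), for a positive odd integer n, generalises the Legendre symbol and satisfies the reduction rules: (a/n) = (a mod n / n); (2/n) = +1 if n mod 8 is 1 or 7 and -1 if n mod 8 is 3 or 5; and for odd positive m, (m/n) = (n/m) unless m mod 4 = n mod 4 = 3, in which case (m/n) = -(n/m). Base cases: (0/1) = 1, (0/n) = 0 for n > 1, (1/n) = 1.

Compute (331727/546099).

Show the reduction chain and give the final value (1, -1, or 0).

-1

reciprocity: (331727/546099) = -1·(546099/331727) since 331727 mod 4 = 3, 546099 mod 4 = 3; sign now -1
(546099/331727) = (214372/331727)   [reduce mod 331727]
214372 = 2^2·53593; (2/331727) = +1 since 331727 mod 8 = 7, so (214372/331727) = (+1)^2·(53593/331727); sign now -1
reciprocity: (53593/331727) = +1·(331727/53593) since 53593 mod 4 = 1, 331727 mod 4 = 3; sign now -1
(331727/53593) = (10169/53593)   [reduce mod 53593]
reciprocity: (10169/53593) = +1·(53593/10169) since 10169 mod 4 = 1, 53593 mod 4 = 1; sign now -1
(53593/10169) = (2748/10169)   [reduce mod 10169]
2748 = 2^2·687; (2/10169) = +1 since 10169 mod 8 = 1, so (2748/10169) = (+1)^2·(687/10169); sign now -1
reciprocity: (687/10169) = +1·(10169/687) since 687 mod 4 = 3, 10169 mod 4 = 1; sign now -1
(10169/687) = (551/687)   [reduce mod 687]
reciprocity: (551/687) = -1·(687/551) since 551 mod 4 = 3, 687 mod 4 = 3; sign now +1
(687/551) = (136/551)   [reduce mod 551]
136 = 2^3·17; (2/551) = +1 since 551 mod 8 = 7, so (136/551) = (+1)^3·(17/551); sign now +1
reciprocity: (17/551) = +1·(551/17) since 17 mod 4 = 1, 551 mod 4 = 3; sign now +1
(551/17) = (7/17)   [reduce mod 17]
reciprocity: (7/17) = +1·(17/7) since 7 mod 4 = 3, 17 mod 4 = 1; sign now +1
(17/7) = (3/7)   [reduce mod 7]
reciprocity: (3/7) = -1·(7/3) since 3 mod 4 = 3, 7 mod 4 = 3; sign now -1
(7/3) = (1/3)   [reduce mod 3]
(1/3) = 1; final value = sign = -1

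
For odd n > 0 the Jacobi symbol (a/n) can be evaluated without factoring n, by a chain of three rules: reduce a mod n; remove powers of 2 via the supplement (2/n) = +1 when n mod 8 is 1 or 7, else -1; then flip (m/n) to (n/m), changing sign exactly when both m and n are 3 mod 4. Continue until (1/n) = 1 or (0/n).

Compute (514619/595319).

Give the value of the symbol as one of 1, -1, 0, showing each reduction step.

1

reciprocity: (514619/595319) = -1·(595319/514619) since 514619 mod 4 = 3, 595319 mod 4 = 3; sign now -1
(595319/514619) = (80700/514619)   [reduce mod 514619]
80700 = 2^2·20175; (2/514619) = -1 since 514619 mod 8 = 3, so (80700/514619) = (-1)^2·(20175/514619); sign now -1
reciprocity: (20175/514619) = -1·(514619/20175) since 20175 mod 4 = 3, 514619 mod 4 = 3; sign now +1
(514619/20175) = (10244/20175)   [reduce mod 20175]
10244 = 2^2·2561; (2/20175) = +1 since 20175 mod 8 = 7, so (10244/20175) = (+1)^2·(2561/20175); sign now +1
reciprocity: (2561/20175) = +1·(20175/2561) since 2561 mod 4 = 1, 20175 mod 4 = 3; sign now +1
(20175/2561) = (2248/2561)   [reduce mod 2561]
2248 = 2^3·281; (2/2561) = +1 since 2561 mod 8 = 1, so (2248/2561) = (+1)^3·(281/2561); sign now +1
reciprocity: (281/2561) = +1·(2561/281) since 281 mod 4 = 1, 2561 mod 4 = 1; sign now +1
(2561/281) = (32/281)   [reduce mod 281]
32 = 2^5·1; (2/281) = +1 since 281 mod 8 = 1, so (32/281) = (+1)^5·(1/281); sign now +1
(1/281) = 1; final value = sign = +1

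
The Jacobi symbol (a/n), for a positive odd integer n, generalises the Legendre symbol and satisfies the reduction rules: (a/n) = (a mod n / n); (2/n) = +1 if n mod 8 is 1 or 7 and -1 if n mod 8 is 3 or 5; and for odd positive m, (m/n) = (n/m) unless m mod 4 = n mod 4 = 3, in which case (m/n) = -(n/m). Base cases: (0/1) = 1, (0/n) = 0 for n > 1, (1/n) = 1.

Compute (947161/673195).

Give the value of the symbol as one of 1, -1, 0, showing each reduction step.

(947161/673195): 947161 mod 673195 = 273966, so (947161/673195) = (273966/673195)
factor out 2^1: 273966 = 2^1·136983; with 673195 mod 8 = 3, (2/673195) = -1; sign now -1; continue with (136983/673195)
flip (136983/673195) -> (673195/136983): both odd, 136983 mod 4 = 3, 673195 mod 4 = 3, so the flip contributes -1; sign now +1
(673195/136983): 673195 mod 136983 = 125263, so (673195/136983) = (125263/136983)
flip (125263/136983) -> (136983/125263): both odd, 125263 mod 4 = 3, 136983 mod 4 = 3, so the flip contributes -1; sign now -1
(136983/125263): 136983 mod 125263 = 11720, so (136983/125263) = (11720/125263)
factor out 2^3: 11720 = 2^3·1465; with 125263 mod 8 = 7, (2/125263) = +1; sign now -1; continue with (1465/125263)
flip (1465/125263) -> (125263/1465): both odd, 1465 mod 4 = 1, 125263 mod 4 = 3, so the flip contributes +1; sign now -1
(125263/1465): 125263 mod 1465 = 738, so (125263/1465) = (738/1465)
factor out 2^1: 738 = 2^1·369; with 1465 mod 8 = 1, (2/1465) = +1; sign now -1; continue with (369/1465)
flip (369/1465) -> (1465/369): both odd, 369 mod 4 = 1, 1465 mod 4 = 1, so the flip contributes +1; sign now -1
(1465/369): 1465 mod 369 = 358, so (1465/369) = (358/369)
factor out 2^1: 358 = 2^1·179; with 369 mod 8 = 1, (2/369) = +1; sign now -1; continue with (179/369)
flip (179/369) -> (369/179): both odd, 179 mod 4 = 3, 369 mod 4 = 1, so the flip contributes +1; sign now -1
(369/179): 369 mod 179 = 11, so (369/179) = (11/179)
flip (11/179) -> (179/11): both odd, 11 mod 4 = 3, 179 mod 4 = 3, so the flip contributes -1; sign now +1
(179/11): 179 mod 11 = 3, so (179/11) = (3/11)
flip (3/11) -> (11/3): both odd, 3 mod 4 = 3, 11 mod 4 = 3, so the flip contributes -1; sign now -1
(11/3): 11 mod 3 = 2, so (11/3) = (2/3)
factor out 2^1: 2 = 2^1·1; with 3 mod 8 = 3, (2/3) = -1; sign now +1; continue with (1/3)
reached (1/3) = 1, so the symbol is +1

1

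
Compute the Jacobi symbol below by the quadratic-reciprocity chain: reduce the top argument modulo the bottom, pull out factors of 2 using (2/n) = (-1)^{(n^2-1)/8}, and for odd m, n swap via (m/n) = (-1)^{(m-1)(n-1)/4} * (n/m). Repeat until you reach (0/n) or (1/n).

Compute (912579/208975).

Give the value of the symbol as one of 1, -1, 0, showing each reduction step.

(912579/208975): 912579 mod 208975 = 76679, so (912579/208975) = (76679/208975)
flip (76679/208975) -> (208975/76679): both odd, 76679 mod 4 = 3, 208975 mod 4 = 3, so the flip contributes -1; sign now -1
(208975/76679): 208975 mod 76679 = 55617, so (208975/76679) = (55617/76679)
flip (55617/76679) -> (76679/55617): both odd, 55617 mod 4 = 1, 76679 mod 4 = 3, so the flip contributes +1; sign now -1
(76679/55617): 76679 mod 55617 = 21062, so (76679/55617) = (21062/55617)
factor out 2^1: 21062 = 2^1·10531; with 55617 mod 8 = 1, (2/55617) = +1; sign now -1; continue with (10531/55617)
flip (10531/55617) -> (55617/10531): both odd, 10531 mod 4 = 3, 55617 mod 4 = 1, so the flip contributes +1; sign now -1
(55617/10531): 55617 mod 10531 = 2962, so (55617/10531) = (2962/10531)
factor out 2^1: 2962 = 2^1·1481; with 10531 mod 8 = 3, (2/10531) = -1; sign now +1; continue with (1481/10531)
flip (1481/10531) -> (10531/1481): both odd, 1481 mod 4 = 1, 10531 mod 4 = 3, so the flip contributes +1; sign now +1
(10531/1481): 10531 mod 1481 = 164, so (10531/1481) = (164/1481)
factor out 2^2: 164 = 2^2·41; with 1481 mod 8 = 1, (2/1481) = +1; sign now +1; continue with (41/1481)
flip (41/1481) -> (1481/41): both odd, 41 mod 4 = 1, 1481 mod 4 = 1, so the flip contributes +1; sign now +1
(1481/41): 1481 mod 41 = 5, so (1481/41) = (5/41)
flip (5/41) -> (41/5): both odd, 5 mod 4 = 1, 41 mod 4 = 1, so the flip contributes +1; sign now +1
(41/5): 41 mod 5 = 1, so (41/5) = (1/5)
reached (1/5) = 1, so the symbol is +1

1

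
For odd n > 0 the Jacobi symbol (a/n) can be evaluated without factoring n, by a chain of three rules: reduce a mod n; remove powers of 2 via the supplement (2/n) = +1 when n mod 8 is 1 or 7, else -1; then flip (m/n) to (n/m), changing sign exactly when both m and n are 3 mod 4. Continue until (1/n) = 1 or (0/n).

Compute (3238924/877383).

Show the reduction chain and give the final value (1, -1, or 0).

(3238924/877383): 3238924 mod 877383 = 606775, so (3238924/877383) = (606775/877383)
flip (606775/877383) -> (877383/606775): both odd, 606775 mod 4 = 3, 877383 mod 4 = 3, so the flip contributes -1; sign now -1
(877383/606775): 877383 mod 606775 = 270608, so (877383/606775) = (270608/606775)
factor out 2^4: 270608 = 2^4·16913; with 606775 mod 8 = 7, (2/606775) = +1; sign now -1; continue with (16913/606775)
flip (16913/606775) -> (606775/16913): both odd, 16913 mod 4 = 1, 606775 mod 4 = 3, so the flip contributes +1; sign now -1
(606775/16913): 606775 mod 16913 = 14820, so (606775/16913) = (14820/16913)
factor out 2^2: 14820 = 2^2·3705; with 16913 mod 8 = 1, (2/16913) = +1; sign now -1; continue with (3705/16913)
flip (3705/16913) -> (16913/3705): both odd, 3705 mod 4 = 1, 16913 mod 4 = 1, so the flip contributes +1; sign now -1
(16913/3705): 16913 mod 3705 = 2093, so (16913/3705) = (2093/3705)
flip (2093/3705) -> (3705/2093): both odd, 2093 mod 4 = 1, 3705 mod 4 = 1, so the flip contributes +1; sign now -1
(3705/2093): 3705 mod 2093 = 1612, so (3705/2093) = (1612/2093)
factor out 2^2: 1612 = 2^2·403; with 2093 mod 8 = 5, (2/2093) = -1; sign now -1; continue with (403/2093)
flip (403/2093) -> (2093/403): both odd, 403 mod 4 = 3, 2093 mod 4 = 1, so the flip contributes +1; sign now -1
(2093/403): 2093 mod 403 = 78, so (2093/403) = (78/403)
factor out 2^1: 78 = 2^1·39; with 403 mod 8 = 3, (2/403) = -1; sign now +1; continue with (39/403)
flip (39/403) -> (403/39): both odd, 39 mod 4 = 3, 403 mod 4 = 3, so the flip contributes -1; sign now -1
(403/39): 403 mod 39 = 13, so (403/39) = (13/39)
flip (13/39) -> (39/13): both odd, 13 mod 4 = 1, 39 mod 4 = 3, so the flip contributes +1; sign now -1
(39/13): 39 mod 13 = 0, so (39/13) = (0/13)
reached (0/13); gcd(a, n) > 1, so (0/13) = 0 and the symbol is 0

0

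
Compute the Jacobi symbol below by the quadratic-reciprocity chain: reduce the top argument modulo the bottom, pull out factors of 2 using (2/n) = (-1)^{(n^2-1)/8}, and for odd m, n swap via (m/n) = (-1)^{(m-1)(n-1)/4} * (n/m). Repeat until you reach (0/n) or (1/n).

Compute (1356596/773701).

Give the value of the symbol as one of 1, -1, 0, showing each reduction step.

(1356596/773701) = (582895/773701)   [reduce mod 773701]
reciprocity: (582895/773701) = +1·(773701/582895) since 582895 mod 4 = 3, 773701 mod 4 = 1; sign now +1
(773701/582895) = (190806/582895)   [reduce mod 582895]
190806 = 2^1·95403; (2/582895) = +1 since 582895 mod 8 = 7, so (190806/582895) = (+1)^1·(95403/582895); sign now +1
reciprocity: (95403/582895) = -1·(582895/95403) since 95403 mod 4 = 3, 582895 mod 4 = 3; sign now -1
(582895/95403) = (10477/95403)   [reduce mod 95403]
reciprocity: (10477/95403) = +1·(95403/10477) since 10477 mod 4 = 1, 95403 mod 4 = 3; sign now -1
(95403/10477) = (1110/10477)   [reduce mod 10477]
1110 = 2^1·555; (2/10477) = -1 since 10477 mod 8 = 5, so (1110/10477) = (-1)^1·(555/10477); sign now +1
reciprocity: (555/10477) = +1·(10477/555) since 555 mod 4 = 3, 10477 mod 4 = 1; sign now +1
(10477/555) = (487/555)   [reduce mod 555]
reciprocity: (487/555) = -1·(555/487) since 487 mod 4 = 3, 555 mod 4 = 3; sign now -1
(555/487) = (68/487)   [reduce mod 487]
68 = 2^2·17; (2/487) = +1 since 487 mod 8 = 7, so (68/487) = (+1)^2·(17/487); sign now -1
reciprocity: (17/487) = +1·(487/17) since 17 mod 4 = 1, 487 mod 4 = 3; sign now -1
(487/17) = (11/17)   [reduce mod 17]
reciprocity: (11/17) = +1·(17/11) since 11 mod 4 = 3, 17 mod 4 = 1; sign now -1
(17/11) = (6/11)   [reduce mod 11]
6 = 2^1·3; (2/11) = -1 since 11 mod 8 = 3, so (6/11) = (-1)^1·(3/11); sign now +1
reciprocity: (3/11) = -1·(11/3) since 3 mod 4 = 3, 11 mod 4 = 3; sign now -1
(11/3) = (2/3)   [reduce mod 3]
2 = 2^1·1; (2/3) = -1 since 3 mod 8 = 3, so (2/3) = (-1)^1·(1/3); sign now +1
(1/3) = 1; final value = sign = +1

1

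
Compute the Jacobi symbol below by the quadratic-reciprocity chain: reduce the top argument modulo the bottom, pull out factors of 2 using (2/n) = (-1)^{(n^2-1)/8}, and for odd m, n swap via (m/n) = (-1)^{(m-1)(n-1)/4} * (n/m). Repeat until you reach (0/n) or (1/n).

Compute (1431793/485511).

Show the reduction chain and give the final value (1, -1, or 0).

1

(1431793/485511) = (460771/485511)   [reduce mod 485511]
reciprocity: (460771/485511) = -1·(485511/460771) since 460771 mod 4 = 3, 485511 mod 4 = 3; sign now -1
(485511/460771) = (24740/460771)   [reduce mod 460771]
24740 = 2^2·6185; (2/460771) = -1 since 460771 mod 8 = 3, so (24740/460771) = (-1)^2·(6185/460771); sign now -1
reciprocity: (6185/460771) = +1·(460771/6185) since 6185 mod 4 = 1, 460771 mod 4 = 3; sign now -1
(460771/6185) = (3081/6185)   [reduce mod 6185]
reciprocity: (3081/6185) = +1·(6185/3081) since 3081 mod 4 = 1, 6185 mod 4 = 1; sign now -1
(6185/3081) = (23/3081)   [reduce mod 3081]
reciprocity: (23/3081) = +1·(3081/23) since 23 mod 4 = 3, 3081 mod 4 = 1; sign now -1
(3081/23) = (22/23)   [reduce mod 23]
22 = 2^1·11; (2/23) = +1 since 23 mod 8 = 7, so (22/23) = (+1)^1·(11/23); sign now -1
reciprocity: (11/23) = -1·(23/11) since 11 mod 4 = 3, 23 mod 4 = 3; sign now +1
(23/11) = (1/11)   [reduce mod 11]
(1/11) = 1; final value = sign = +1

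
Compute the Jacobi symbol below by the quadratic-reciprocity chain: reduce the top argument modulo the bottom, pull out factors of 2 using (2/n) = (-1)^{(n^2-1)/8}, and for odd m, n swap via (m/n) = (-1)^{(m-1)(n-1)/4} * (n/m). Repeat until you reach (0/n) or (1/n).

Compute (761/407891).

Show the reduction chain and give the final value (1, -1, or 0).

1

reciprocity: (761/407891) = +1·(407891/761) since 761 mod 4 = 1, 407891 mod 4 = 3; sign now +1
(407891/761) = (756/761)   [reduce mod 761]
756 = 2^2·189; (2/761) = +1 since 761 mod 8 = 1, so (756/761) = (+1)^2·(189/761); sign now +1
reciprocity: (189/761) = +1·(761/189) since 189 mod 4 = 1, 761 mod 4 = 1; sign now +1
(761/189) = (5/189)   [reduce mod 189]
reciprocity: (5/189) = +1·(189/5) since 5 mod 4 = 1, 189 mod 4 = 1; sign now +1
(189/5) = (4/5)   [reduce mod 5]
4 = 2^2·1; (2/5) = -1 since 5 mod 8 = 5, so (4/5) = (-1)^2·(1/5); sign now +1
(1/5) = 1; final value = sign = +1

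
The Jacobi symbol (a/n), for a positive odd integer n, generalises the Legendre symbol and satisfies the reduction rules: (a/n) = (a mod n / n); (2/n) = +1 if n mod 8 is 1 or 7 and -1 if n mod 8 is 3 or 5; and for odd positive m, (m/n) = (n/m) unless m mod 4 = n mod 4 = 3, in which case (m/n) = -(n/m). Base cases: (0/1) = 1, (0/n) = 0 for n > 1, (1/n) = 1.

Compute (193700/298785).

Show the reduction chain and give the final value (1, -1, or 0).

193700 = 2^2·48425; (2/298785) = +1 since 298785 mod 8 = 1, so (193700/298785) = (+1)^2·(48425/298785); sign now +1
reciprocity: (48425/298785) = +1·(298785/48425) since 48425 mod 4 = 1, 298785 mod 4 = 1; sign now +1
(298785/48425) = (8235/48425)   [reduce mod 48425]
reciprocity: (8235/48425) = +1·(48425/8235) since 8235 mod 4 = 3, 48425 mod 4 = 1; sign now +1
(48425/8235) = (7250/8235)   [reduce mod 8235]
7250 = 2^1·3625; (2/8235) = -1 since 8235 mod 8 = 3, so (7250/8235) = (-1)^1·(3625/8235); sign now -1
reciprocity: (3625/8235) = +1·(8235/3625) since 3625 mod 4 = 1, 8235 mod 4 = 3; sign now -1
(8235/3625) = (985/3625)   [reduce mod 3625]
reciprocity: (985/3625) = +1·(3625/985) since 985 mod 4 = 1, 3625 mod 4 = 1; sign now -1
(3625/985) = (670/985)   [reduce mod 985]
670 = 2^1·335; (2/985) = +1 since 985 mod 8 = 1, so (670/985) = (+1)^1·(335/985); sign now -1
reciprocity: (335/985) = +1·(985/335) since 335 mod 4 = 3, 985 mod 4 = 1; sign now -1
(985/335) = (315/335)   [reduce mod 335]
reciprocity: (315/335) = -1·(335/315) since 315 mod 4 = 3, 335 mod 4 = 3; sign now +1
(335/315) = (20/315)   [reduce mod 315]
20 = 2^2·5; (2/315) = -1 since 315 mod 8 = 3, so (20/315) = (-1)^2·(5/315); sign now +1
reciprocity: (5/315) = +1·(315/5) since 5 mod 4 = 1, 315 mod 4 = 3; sign now +1
(315/5) = (0/5)   [reduce mod 5]
(0/5) = 0   [gcd(a, n) > 1]; final value = 0

0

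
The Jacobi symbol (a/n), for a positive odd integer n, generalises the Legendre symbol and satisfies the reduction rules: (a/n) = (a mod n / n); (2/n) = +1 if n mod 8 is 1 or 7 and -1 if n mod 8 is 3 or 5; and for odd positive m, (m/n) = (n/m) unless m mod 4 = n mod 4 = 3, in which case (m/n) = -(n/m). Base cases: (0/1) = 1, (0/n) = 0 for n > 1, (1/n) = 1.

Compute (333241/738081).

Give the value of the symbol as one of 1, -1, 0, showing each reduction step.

flip (333241/738081) -> (738081/333241): both odd, 333241 mod 4 = 1, 738081 mod 4 = 1, so the flip contributes +1; sign now +1
(738081/333241): 738081 mod 333241 = 71599, so (738081/333241) = (71599/333241)
flip (71599/333241) -> (333241/71599): both odd, 71599 mod 4 = 3, 333241 mod 4 = 1, so the flip contributes +1; sign now +1
(333241/71599): 333241 mod 71599 = 46845, so (333241/71599) = (46845/71599)
flip (46845/71599) -> (71599/46845): both odd, 46845 mod 4 = 1, 71599 mod 4 = 3, so the flip contributes +1; sign now +1
(71599/46845): 71599 mod 46845 = 24754, so (71599/46845) = (24754/46845)
factor out 2^1: 24754 = 2^1·12377; with 46845 mod 8 = 5, (2/46845) = -1; sign now -1; continue with (12377/46845)
flip (12377/46845) -> (46845/12377): both odd, 12377 mod 4 = 1, 46845 mod 4 = 1, so the flip contributes +1; sign now -1
(46845/12377): 46845 mod 12377 = 9714, so (46845/12377) = (9714/12377)
factor out 2^1: 9714 = 2^1·4857; with 12377 mod 8 = 1, (2/12377) = +1; sign now -1; continue with (4857/12377)
flip (4857/12377) -> (12377/4857): both odd, 4857 mod 4 = 1, 12377 mod 4 = 1, so the flip contributes +1; sign now -1
(12377/4857): 12377 mod 4857 = 2663, so (12377/4857) = (2663/4857)
flip (2663/4857) -> (4857/2663): both odd, 2663 mod 4 = 3, 4857 mod 4 = 1, so the flip contributes +1; sign now -1
(4857/2663): 4857 mod 2663 = 2194, so (4857/2663) = (2194/2663)
factor out 2^1: 2194 = 2^1·1097; with 2663 mod 8 = 7, (2/2663) = +1; sign now -1; continue with (1097/2663)
flip (1097/2663) -> (2663/1097): both odd, 1097 mod 4 = 1, 2663 mod 4 = 3, so the flip contributes +1; sign now -1
(2663/1097): 2663 mod 1097 = 469, so (2663/1097) = (469/1097)
flip (469/1097) -> (1097/469): both odd, 469 mod 4 = 1, 1097 mod 4 = 1, so the flip contributes +1; sign now -1
(1097/469): 1097 mod 469 = 159, so (1097/469) = (159/469)
flip (159/469) -> (469/159): both odd, 159 mod 4 = 3, 469 mod 4 = 1, so the flip contributes +1; sign now -1
(469/159): 469 mod 159 = 151, so (469/159) = (151/159)
flip (151/159) -> (159/151): both odd, 151 mod 4 = 3, 159 mod 4 = 3, so the flip contributes -1; sign now +1
(159/151): 159 mod 151 = 8, so (159/151) = (8/151)
factor out 2^3: 8 = 2^3·1; with 151 mod 8 = 7, (2/151) = +1; sign now +1; continue with (1/151)
reached (1/151) = 1, so the symbol is +1

1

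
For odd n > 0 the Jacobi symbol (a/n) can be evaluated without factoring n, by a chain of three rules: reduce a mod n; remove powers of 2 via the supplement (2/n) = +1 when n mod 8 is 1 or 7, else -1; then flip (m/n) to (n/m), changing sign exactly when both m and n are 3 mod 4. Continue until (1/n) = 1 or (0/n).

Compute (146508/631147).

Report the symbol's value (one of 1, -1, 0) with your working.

-1

factor out 2^2: 146508 = 2^2·36627; with 631147 mod 8 = 3, (2/631147) = -1; sign now +1; continue with (36627/631147)
flip (36627/631147) -> (631147/36627): both odd, 36627 mod 4 = 3, 631147 mod 4 = 3, so the flip contributes -1; sign now -1
(631147/36627): 631147 mod 36627 = 8488, so (631147/36627) = (8488/36627)
factor out 2^3: 8488 = 2^3·1061; with 36627 mod 8 = 3, (2/36627) = -1; sign now +1; continue with (1061/36627)
flip (1061/36627) -> (36627/1061): both odd, 1061 mod 4 = 1, 36627 mod 4 = 3, so the flip contributes +1; sign now +1
(36627/1061): 36627 mod 1061 = 553, so (36627/1061) = (553/1061)
flip (553/1061) -> (1061/553): both odd, 553 mod 4 = 1, 1061 mod 4 = 1, so the flip contributes +1; sign now +1
(1061/553): 1061 mod 553 = 508, so (1061/553) = (508/553)
factor out 2^2: 508 = 2^2·127; with 553 mod 8 = 1, (2/553) = +1; sign now +1; continue with (127/553)
flip (127/553) -> (553/127): both odd, 127 mod 4 = 3, 553 mod 4 = 1, so the flip contributes +1; sign now +1
(553/127): 553 mod 127 = 45, so (553/127) = (45/127)
flip (45/127) -> (127/45): both odd, 45 mod 4 = 1, 127 mod 4 = 3, so the flip contributes +1; sign now +1
(127/45): 127 mod 45 = 37, so (127/45) = (37/45)
flip (37/45) -> (45/37): both odd, 37 mod 4 = 1, 45 mod 4 = 1, so the flip contributes +1; sign now +1
(45/37): 45 mod 37 = 8, so (45/37) = (8/37)
factor out 2^3: 8 = 2^3·1; with 37 mod 8 = 5, (2/37) = -1; sign now -1; continue with (1/37)
reached (1/37) = 1, so the symbol is -1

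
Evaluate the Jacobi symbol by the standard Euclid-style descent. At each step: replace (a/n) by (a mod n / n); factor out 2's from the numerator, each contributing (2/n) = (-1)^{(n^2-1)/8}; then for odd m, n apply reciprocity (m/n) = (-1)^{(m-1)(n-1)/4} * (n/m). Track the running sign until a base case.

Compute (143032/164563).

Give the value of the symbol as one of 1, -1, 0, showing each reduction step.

-1

factor out 2^3: 143032 = 2^3·17879; with 164563 mod 8 = 3, (2/164563) = -1; sign now -1; continue with (17879/164563)
flip (17879/164563) -> (164563/17879): both odd, 17879 mod 4 = 3, 164563 mod 4 = 3, so the flip contributes -1; sign now +1
(164563/17879): 164563 mod 17879 = 3652, so (164563/17879) = (3652/17879)
factor out 2^2: 3652 = 2^2·913; with 17879 mod 8 = 7, (2/17879) = +1; sign now +1; continue with (913/17879)
flip (913/17879) -> (17879/913): both odd, 913 mod 4 = 1, 17879 mod 4 = 3, so the flip contributes +1; sign now +1
(17879/913): 17879 mod 913 = 532, so (17879/913) = (532/913)
factor out 2^2: 532 = 2^2·133; with 913 mod 8 = 1, (2/913) = +1; sign now +1; continue with (133/913)
flip (133/913) -> (913/133): both odd, 133 mod 4 = 1, 913 mod 4 = 1, so the flip contributes +1; sign now +1
(913/133): 913 mod 133 = 115, so (913/133) = (115/133)
flip (115/133) -> (133/115): both odd, 115 mod 4 = 3, 133 mod 4 = 1, so the flip contributes +1; sign now +1
(133/115): 133 mod 115 = 18, so (133/115) = (18/115)
factor out 2^1: 18 = 2^1·9; with 115 mod 8 = 3, (2/115) = -1; sign now -1; continue with (9/115)
flip (9/115) -> (115/9): both odd, 9 mod 4 = 1, 115 mod 4 = 3, so the flip contributes +1; sign now -1
(115/9): 115 mod 9 = 7, so (115/9) = (7/9)
flip (7/9) -> (9/7): both odd, 7 mod 4 = 3, 9 mod 4 = 1, so the flip contributes +1; sign now -1
(9/7): 9 mod 7 = 2, so (9/7) = (2/7)
factor out 2^1: 2 = 2^1·1; with 7 mod 8 = 7, (2/7) = +1; sign now -1; continue with (1/7)
reached (1/7) = 1, so the symbol is -1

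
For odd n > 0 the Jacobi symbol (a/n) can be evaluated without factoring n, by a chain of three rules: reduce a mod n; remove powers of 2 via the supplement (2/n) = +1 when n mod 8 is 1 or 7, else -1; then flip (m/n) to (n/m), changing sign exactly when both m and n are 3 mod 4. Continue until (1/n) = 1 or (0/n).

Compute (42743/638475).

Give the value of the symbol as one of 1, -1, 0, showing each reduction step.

1

flip (42743/638475) -> (638475/42743): both odd, 42743 mod 4 = 3, 638475 mod 4 = 3, so the flip contributes -1; sign now -1
(638475/42743): 638475 mod 42743 = 40073, so (638475/42743) = (40073/42743)
flip (40073/42743) -> (42743/40073): both odd, 40073 mod 4 = 1, 42743 mod 4 = 3, so the flip contributes +1; sign now -1
(42743/40073): 42743 mod 40073 = 2670, so (42743/40073) = (2670/40073)
factor out 2^1: 2670 = 2^1·1335; with 40073 mod 8 = 1, (2/40073) = +1; sign now -1; continue with (1335/40073)
flip (1335/40073) -> (40073/1335): both odd, 1335 mod 4 = 3, 40073 mod 4 = 1, so the flip contributes +1; sign now -1
(40073/1335): 40073 mod 1335 = 23, so (40073/1335) = (23/1335)
flip (23/1335) -> (1335/23): both odd, 23 mod 4 = 3, 1335 mod 4 = 3, so the flip contributes -1; sign now +1
(1335/23): 1335 mod 23 = 1, so (1335/23) = (1/23)
reached (1/23) = 1, so the symbol is +1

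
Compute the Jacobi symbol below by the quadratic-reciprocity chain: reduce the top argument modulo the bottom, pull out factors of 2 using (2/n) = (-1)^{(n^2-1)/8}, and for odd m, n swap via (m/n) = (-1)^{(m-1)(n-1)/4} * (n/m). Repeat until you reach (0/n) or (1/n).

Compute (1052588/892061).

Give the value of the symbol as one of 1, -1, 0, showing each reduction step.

0

(1052588/892061) = (160527/892061)   [reduce mod 892061]
reciprocity: (160527/892061) = +1·(892061/160527) since 160527 mod 4 = 3, 892061 mod 4 = 1; sign now +1
(892061/160527) = (89426/160527)   [reduce mod 160527]
89426 = 2^1·44713; (2/160527) = +1 since 160527 mod 8 = 7, so (89426/160527) = (+1)^1·(44713/160527); sign now +1
reciprocity: (44713/160527) = +1·(160527/44713) since 44713 mod 4 = 1, 160527 mod 4 = 3; sign now +1
(160527/44713) = (26388/44713)   [reduce mod 44713]
26388 = 2^2·6597; (2/44713) = +1 since 44713 mod 8 = 1, so (26388/44713) = (+1)^2·(6597/44713); sign now +1
reciprocity: (6597/44713) = +1·(44713/6597) since 6597 mod 4 = 1, 44713 mod 4 = 1; sign now +1
(44713/6597) = (5131/6597)   [reduce mod 6597]
reciprocity: (5131/6597) = +1·(6597/5131) since 5131 mod 4 = 3, 6597 mod 4 = 1; sign now +1
(6597/5131) = (1466/5131)   [reduce mod 5131]
1466 = 2^1·733; (2/5131) = -1 since 5131 mod 8 = 3, so (1466/5131) = (-1)^1·(733/5131); sign now -1
reciprocity: (733/5131) = +1·(5131/733) since 733 mod 4 = 1, 5131 mod 4 = 3; sign now -1
(5131/733) = (0/733)   [reduce mod 733]
(0/733) = 0   [gcd(a, n) > 1]; final value = 0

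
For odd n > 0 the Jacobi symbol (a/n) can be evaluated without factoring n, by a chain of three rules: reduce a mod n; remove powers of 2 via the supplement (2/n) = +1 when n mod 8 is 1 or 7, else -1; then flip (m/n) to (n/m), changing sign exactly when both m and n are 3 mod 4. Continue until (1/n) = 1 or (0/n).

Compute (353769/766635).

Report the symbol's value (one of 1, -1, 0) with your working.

flip (353769/766635) -> (766635/353769): both odd, 353769 mod 4 = 1, 766635 mod 4 = 3, so the flip contributes +1; sign now +1
(766635/353769): 766635 mod 353769 = 59097, so (766635/353769) = (59097/353769)
flip (59097/353769) -> (353769/59097): both odd, 59097 mod 4 = 1, 353769 mod 4 = 1, so the flip contributes +1; sign now +1
(353769/59097): 353769 mod 59097 = 58284, so (353769/59097) = (58284/59097)
factor out 2^2: 58284 = 2^2·14571; with 59097 mod 8 = 1, (2/59097) = +1; sign now +1; continue with (14571/59097)
flip (14571/59097) -> (59097/14571): both odd, 14571 mod 4 = 3, 59097 mod 4 = 1, so the flip contributes +1; sign now +1
(59097/14571): 59097 mod 14571 = 813, so (59097/14571) = (813/14571)
flip (813/14571) -> (14571/813): both odd, 813 mod 4 = 1, 14571 mod 4 = 3, so the flip contributes +1; sign now +1
(14571/813): 14571 mod 813 = 750, so (14571/813) = (750/813)
factor out 2^1: 750 = 2^1·375; with 813 mod 8 = 5, (2/813) = -1; sign now -1; continue with (375/813)
flip (375/813) -> (813/375): both odd, 375 mod 4 = 3, 813 mod 4 = 1, so the flip contributes +1; sign now -1
(813/375): 813 mod 375 = 63, so (813/375) = (63/375)
flip (63/375) -> (375/63): both odd, 63 mod 4 = 3, 375 mod 4 = 3, so the flip contributes -1; sign now +1
(375/63): 375 mod 63 = 60, so (375/63) = (60/63)
factor out 2^2: 60 = 2^2·15; with 63 mod 8 = 7, (2/63) = +1; sign now +1; continue with (15/63)
flip (15/63) -> (63/15): both odd, 15 mod 4 = 3, 63 mod 4 = 3, so the flip contributes -1; sign now -1
(63/15): 63 mod 15 = 3, so (63/15) = (3/15)
flip (3/15) -> (15/3): both odd, 3 mod 4 = 3, 15 mod 4 = 3, so the flip contributes -1; sign now +1
(15/3): 15 mod 3 = 0, so (15/3) = (0/3)
reached (0/3); gcd(a, n) > 1, so (0/3) = 0 and the symbol is 0

0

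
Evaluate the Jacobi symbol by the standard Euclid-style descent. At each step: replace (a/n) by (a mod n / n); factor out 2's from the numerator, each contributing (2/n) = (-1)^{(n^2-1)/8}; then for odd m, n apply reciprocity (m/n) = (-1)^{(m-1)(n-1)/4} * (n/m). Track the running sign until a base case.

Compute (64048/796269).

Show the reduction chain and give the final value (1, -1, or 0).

64048 = 2^4·4003; (2/796269) = -1 since 796269 mod 8 = 5, so (64048/796269) = (-1)^4·(4003/796269); sign now +1
reciprocity: (4003/796269) = +1·(796269/4003) since 4003 mod 4 = 3, 796269 mod 4 = 1; sign now +1
(796269/4003) = (3675/4003)   [reduce mod 4003]
reciprocity: (3675/4003) = -1·(4003/3675) since 3675 mod 4 = 3, 4003 mod 4 = 3; sign now -1
(4003/3675) = (328/3675)   [reduce mod 3675]
328 = 2^3·41; (2/3675) = -1 since 3675 mod 8 = 3, so (328/3675) = (-1)^3·(41/3675); sign now +1
reciprocity: (41/3675) = +1·(3675/41) since 41 mod 4 = 1, 3675 mod 4 = 3; sign now +1
(3675/41) = (26/41)   [reduce mod 41]
26 = 2^1·13; (2/41) = +1 since 41 mod 8 = 1, so (26/41) = (+1)^1·(13/41); sign now +1
reciprocity: (13/41) = +1·(41/13) since 13 mod 4 = 1, 41 mod 4 = 1; sign now +1
(41/13) = (2/13)   [reduce mod 13]
2 = 2^1·1; (2/13) = -1 since 13 mod 8 = 5, so (2/13) = (-1)^1·(1/13); sign now -1
(1/13) = 1; final value = sign = -1

-1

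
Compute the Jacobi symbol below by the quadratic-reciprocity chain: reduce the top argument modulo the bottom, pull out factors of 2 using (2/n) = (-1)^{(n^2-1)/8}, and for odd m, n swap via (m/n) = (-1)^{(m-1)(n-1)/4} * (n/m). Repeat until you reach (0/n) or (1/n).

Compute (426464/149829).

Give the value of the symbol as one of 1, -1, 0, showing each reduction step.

(426464/149829) = (126806/149829)   [reduce mod 149829]
126806 = 2^1·63403; (2/149829) = -1 since 149829 mod 8 = 5, so (126806/149829) = (-1)^1·(63403/149829); sign now -1
reciprocity: (63403/149829) = +1·(149829/63403) since 63403 mod 4 = 3, 149829 mod 4 = 1; sign now -1
(149829/63403) = (23023/63403)   [reduce mod 63403]
reciprocity: (23023/63403) = -1·(63403/23023) since 23023 mod 4 = 3, 63403 mod 4 = 3; sign now +1
(63403/23023) = (17357/23023)   [reduce mod 23023]
reciprocity: (17357/23023) = +1·(23023/17357) since 17357 mod 4 = 1, 23023 mod 4 = 3; sign now +1
(23023/17357) = (5666/17357)   [reduce mod 17357]
5666 = 2^1·2833; (2/17357) = -1 since 17357 mod 8 = 5, so (5666/17357) = (-1)^1·(2833/17357); sign now -1
reciprocity: (2833/17357) = +1·(17357/2833) since 2833 mod 4 = 1, 17357 mod 4 = 1; sign now -1
(17357/2833) = (359/2833)   [reduce mod 2833]
reciprocity: (359/2833) = +1·(2833/359) since 359 mod 4 = 3, 2833 mod 4 = 1; sign now -1
(2833/359) = (320/359)   [reduce mod 359]
320 = 2^6·5; (2/359) = +1 since 359 mod 8 = 7, so (320/359) = (+1)^6·(5/359); sign now -1
reciprocity: (5/359) = +1·(359/5) since 5 mod 4 = 1, 359 mod 4 = 3; sign now -1
(359/5) = (4/5)   [reduce mod 5]
4 = 2^2·1; (2/5) = -1 since 5 mod 8 = 5, so (4/5) = (-1)^2·(1/5); sign now -1
(1/5) = 1; final value = sign = -1

-1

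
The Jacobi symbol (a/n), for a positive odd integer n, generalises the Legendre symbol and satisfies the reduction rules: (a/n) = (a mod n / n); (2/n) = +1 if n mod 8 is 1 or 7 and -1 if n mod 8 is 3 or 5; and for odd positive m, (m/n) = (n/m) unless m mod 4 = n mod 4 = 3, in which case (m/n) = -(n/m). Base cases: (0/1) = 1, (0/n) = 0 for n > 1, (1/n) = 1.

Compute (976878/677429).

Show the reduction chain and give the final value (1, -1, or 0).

1

(976878/677429): 976878 mod 677429 = 299449, so (976878/677429) = (299449/677429)
flip (299449/677429) -> (677429/299449): both odd, 299449 mod 4 = 1, 677429 mod 4 = 1, so the flip contributes +1; sign now +1
(677429/299449): 677429 mod 299449 = 78531, so (677429/299449) = (78531/299449)
flip (78531/299449) -> (299449/78531): both odd, 78531 mod 4 = 3, 299449 mod 4 = 1, so the flip contributes +1; sign now +1
(299449/78531): 299449 mod 78531 = 63856, so (299449/78531) = (63856/78531)
factor out 2^4: 63856 = 2^4·3991; with 78531 mod 8 = 3, (2/78531) = -1; sign now +1; continue with (3991/78531)
flip (3991/78531) -> (78531/3991): both odd, 3991 mod 4 = 3, 78531 mod 4 = 3, so the flip contributes -1; sign now -1
(78531/3991): 78531 mod 3991 = 2702, so (78531/3991) = (2702/3991)
factor out 2^1: 2702 = 2^1·1351; with 3991 mod 8 = 7, (2/3991) = +1; sign now -1; continue with (1351/3991)
flip (1351/3991) -> (3991/1351): both odd, 1351 mod 4 = 3, 3991 mod 4 = 3, so the flip contributes -1; sign now +1
(3991/1351): 3991 mod 1351 = 1289, so (3991/1351) = (1289/1351)
flip (1289/1351) -> (1351/1289): both odd, 1289 mod 4 = 1, 1351 mod 4 = 3, so the flip contributes +1; sign now +1
(1351/1289): 1351 mod 1289 = 62, so (1351/1289) = (62/1289)
factor out 2^1: 62 = 2^1·31; with 1289 mod 8 = 1, (2/1289) = +1; sign now +1; continue with (31/1289)
flip (31/1289) -> (1289/31): both odd, 31 mod 4 = 3, 1289 mod 4 = 1, so the flip contributes +1; sign now +1
(1289/31): 1289 mod 31 = 18, so (1289/31) = (18/31)
factor out 2^1: 18 = 2^1·9; with 31 mod 8 = 7, (2/31) = +1; sign now +1; continue with (9/31)
flip (9/31) -> (31/9): both odd, 9 mod 4 = 1, 31 mod 4 = 3, so the flip contributes +1; sign now +1
(31/9): 31 mod 9 = 4, so (31/9) = (4/9)
factor out 2^2: 4 = 2^2·1; with 9 mod 8 = 1, (2/9) = +1; sign now +1; continue with (1/9)
reached (1/9) = 1, so the symbol is +1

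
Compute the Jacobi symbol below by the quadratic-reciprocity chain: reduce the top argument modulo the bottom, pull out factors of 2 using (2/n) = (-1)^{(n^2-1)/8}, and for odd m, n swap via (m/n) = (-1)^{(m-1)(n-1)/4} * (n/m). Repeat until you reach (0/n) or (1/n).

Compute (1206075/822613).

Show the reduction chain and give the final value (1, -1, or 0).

(1206075/822613) = (383462/822613)   [reduce mod 822613]
383462 = 2^1·191731; (2/822613) = -1 since 822613 mod 8 = 5, so (383462/822613) = (-1)^1·(191731/822613); sign now -1
reciprocity: (191731/822613) = +1·(822613/191731) since 191731 mod 4 = 3, 822613 mod 4 = 1; sign now -1
(822613/191731) = (55689/191731)   [reduce mod 191731]
reciprocity: (55689/191731) = +1·(191731/55689) since 55689 mod 4 = 1, 191731 mod 4 = 3; sign now -1
(191731/55689) = (24664/55689)   [reduce mod 55689]
24664 = 2^3·3083; (2/55689) = +1 since 55689 mod 8 = 1, so (24664/55689) = (+1)^3·(3083/55689); sign now -1
reciprocity: (3083/55689) = +1·(55689/3083) since 3083 mod 4 = 3, 55689 mod 4 = 1; sign now -1
(55689/3083) = (195/3083)   [reduce mod 3083]
reciprocity: (195/3083) = -1·(3083/195) since 195 mod 4 = 3, 3083 mod 4 = 3; sign now +1
(3083/195) = (158/195)   [reduce mod 195]
158 = 2^1·79; (2/195) = -1 since 195 mod 8 = 3, so (158/195) = (-1)^1·(79/195); sign now -1
reciprocity: (79/195) = -1·(195/79) since 79 mod 4 = 3, 195 mod 4 = 3; sign now +1
(195/79) = (37/79)   [reduce mod 79]
reciprocity: (37/79) = +1·(79/37) since 37 mod 4 = 1, 79 mod 4 = 3; sign now +1
(79/37) = (5/37)   [reduce mod 37]
reciprocity: (5/37) = +1·(37/5) since 5 mod 4 = 1, 37 mod 4 = 1; sign now +1
(37/5) = (2/5)   [reduce mod 5]
2 = 2^1·1; (2/5) = -1 since 5 mod 8 = 5, so (2/5) = (-1)^1·(1/5); sign now -1
(1/5) = 1; final value = sign = -1

-1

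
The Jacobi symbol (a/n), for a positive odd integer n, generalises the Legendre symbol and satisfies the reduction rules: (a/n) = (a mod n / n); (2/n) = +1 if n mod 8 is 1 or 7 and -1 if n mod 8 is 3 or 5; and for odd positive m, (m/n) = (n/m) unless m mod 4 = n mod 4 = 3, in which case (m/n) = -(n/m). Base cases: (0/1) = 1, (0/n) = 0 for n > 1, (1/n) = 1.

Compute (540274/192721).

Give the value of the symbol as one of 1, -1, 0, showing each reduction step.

(540274/192721): 540274 mod 192721 = 154832, so (540274/192721) = (154832/192721)
factor out 2^4: 154832 = 2^4·9677; with 192721 mod 8 = 1, (2/192721) = +1; sign now +1; continue with (9677/192721)
flip (9677/192721) -> (192721/9677): both odd, 9677 mod 4 = 1, 192721 mod 4 = 1, so the flip contributes +1; sign now +1
(192721/9677): 192721 mod 9677 = 8858, so (192721/9677) = (8858/9677)
factor out 2^1: 8858 = 2^1·4429; with 9677 mod 8 = 5, (2/9677) = -1; sign now -1; continue with (4429/9677)
flip (4429/9677) -> (9677/4429): both odd, 4429 mod 4 = 1, 9677 mod 4 = 1, so the flip contributes +1; sign now -1
(9677/4429): 9677 mod 4429 = 819, so (9677/4429) = (819/4429)
flip (819/4429) -> (4429/819): both odd, 819 mod 4 = 3, 4429 mod 4 = 1, so the flip contributes +1; sign now -1
(4429/819): 4429 mod 819 = 334, so (4429/819) = (334/819)
factor out 2^1: 334 = 2^1·167; with 819 mod 8 = 3, (2/819) = -1; sign now +1; continue with (167/819)
flip (167/819) -> (819/167): both odd, 167 mod 4 = 3, 819 mod 4 = 3, so the flip contributes -1; sign now -1
(819/167): 819 mod 167 = 151, so (819/167) = (151/167)
flip (151/167) -> (167/151): both odd, 151 mod 4 = 3, 167 mod 4 = 3, so the flip contributes -1; sign now +1
(167/151): 167 mod 151 = 16, so (167/151) = (16/151)
factor out 2^4: 16 = 2^4·1; with 151 mod 8 = 7, (2/151) = +1; sign now +1; continue with (1/151)
reached (1/151) = 1, so the symbol is +1

1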